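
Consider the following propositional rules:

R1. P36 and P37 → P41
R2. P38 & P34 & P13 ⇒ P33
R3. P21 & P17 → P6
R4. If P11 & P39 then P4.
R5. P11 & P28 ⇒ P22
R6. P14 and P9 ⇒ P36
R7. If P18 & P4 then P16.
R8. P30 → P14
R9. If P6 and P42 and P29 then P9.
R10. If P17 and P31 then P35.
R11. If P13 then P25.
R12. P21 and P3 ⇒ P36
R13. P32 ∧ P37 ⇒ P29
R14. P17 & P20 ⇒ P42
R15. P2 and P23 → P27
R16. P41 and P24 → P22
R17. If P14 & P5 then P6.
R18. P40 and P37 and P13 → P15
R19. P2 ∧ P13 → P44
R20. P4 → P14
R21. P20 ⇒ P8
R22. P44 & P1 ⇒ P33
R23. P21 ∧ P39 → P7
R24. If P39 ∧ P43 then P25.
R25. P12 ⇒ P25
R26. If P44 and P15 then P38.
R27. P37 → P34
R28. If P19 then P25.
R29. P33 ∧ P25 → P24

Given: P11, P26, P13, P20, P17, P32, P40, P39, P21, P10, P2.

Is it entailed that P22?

No

Forward chaining from the given facts derives: P6, P4, P25, P42, P44, P14, P8, P7.
Rules concluding P22: R5 needs P28; R16 needs P41 — none of these are established.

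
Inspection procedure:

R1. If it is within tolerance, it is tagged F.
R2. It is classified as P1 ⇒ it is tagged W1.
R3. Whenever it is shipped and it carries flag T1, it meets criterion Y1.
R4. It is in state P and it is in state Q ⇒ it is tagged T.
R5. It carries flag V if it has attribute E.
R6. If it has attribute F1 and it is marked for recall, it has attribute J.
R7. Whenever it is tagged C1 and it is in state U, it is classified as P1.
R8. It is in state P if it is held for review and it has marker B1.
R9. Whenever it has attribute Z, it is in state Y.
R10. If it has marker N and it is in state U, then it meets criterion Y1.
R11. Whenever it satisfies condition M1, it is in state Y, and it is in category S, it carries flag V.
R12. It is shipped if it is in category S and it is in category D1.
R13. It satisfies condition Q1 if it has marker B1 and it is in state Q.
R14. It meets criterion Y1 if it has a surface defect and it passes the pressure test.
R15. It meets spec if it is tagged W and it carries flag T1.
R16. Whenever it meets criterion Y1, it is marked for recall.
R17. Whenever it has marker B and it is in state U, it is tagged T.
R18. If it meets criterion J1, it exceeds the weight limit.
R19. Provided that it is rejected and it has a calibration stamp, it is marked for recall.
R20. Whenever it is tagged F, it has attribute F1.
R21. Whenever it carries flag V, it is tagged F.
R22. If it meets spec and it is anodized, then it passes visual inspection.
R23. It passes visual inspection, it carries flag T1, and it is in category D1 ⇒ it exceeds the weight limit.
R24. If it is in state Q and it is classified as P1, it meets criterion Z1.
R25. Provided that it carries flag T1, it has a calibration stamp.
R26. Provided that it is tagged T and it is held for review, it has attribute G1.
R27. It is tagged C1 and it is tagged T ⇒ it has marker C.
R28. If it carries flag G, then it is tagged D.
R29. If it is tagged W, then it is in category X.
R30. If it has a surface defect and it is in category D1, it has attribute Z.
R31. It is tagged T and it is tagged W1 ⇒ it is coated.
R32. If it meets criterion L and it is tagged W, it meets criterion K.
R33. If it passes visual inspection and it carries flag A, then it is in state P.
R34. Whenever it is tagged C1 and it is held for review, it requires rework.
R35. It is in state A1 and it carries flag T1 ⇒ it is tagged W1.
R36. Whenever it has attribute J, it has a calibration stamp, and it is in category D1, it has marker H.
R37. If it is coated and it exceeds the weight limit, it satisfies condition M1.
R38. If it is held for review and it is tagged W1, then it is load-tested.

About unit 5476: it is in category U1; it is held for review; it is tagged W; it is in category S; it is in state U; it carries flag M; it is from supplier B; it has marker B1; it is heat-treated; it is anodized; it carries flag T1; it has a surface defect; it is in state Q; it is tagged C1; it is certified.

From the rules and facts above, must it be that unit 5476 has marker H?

Forward chaining from the given facts derives: is classified as P1, is in state P, satisfies condition Q1, meets spec, passes visual inspection, meets criterion Z1, has a calibration stamp, is in category X, requires rework, is tagged W1, is tagged T, has attribute G1, has marker C, is coated, is load-tested.
The only rule concluding "it has marker H" is R36, which needs "it has attribute J"; that is never established.

No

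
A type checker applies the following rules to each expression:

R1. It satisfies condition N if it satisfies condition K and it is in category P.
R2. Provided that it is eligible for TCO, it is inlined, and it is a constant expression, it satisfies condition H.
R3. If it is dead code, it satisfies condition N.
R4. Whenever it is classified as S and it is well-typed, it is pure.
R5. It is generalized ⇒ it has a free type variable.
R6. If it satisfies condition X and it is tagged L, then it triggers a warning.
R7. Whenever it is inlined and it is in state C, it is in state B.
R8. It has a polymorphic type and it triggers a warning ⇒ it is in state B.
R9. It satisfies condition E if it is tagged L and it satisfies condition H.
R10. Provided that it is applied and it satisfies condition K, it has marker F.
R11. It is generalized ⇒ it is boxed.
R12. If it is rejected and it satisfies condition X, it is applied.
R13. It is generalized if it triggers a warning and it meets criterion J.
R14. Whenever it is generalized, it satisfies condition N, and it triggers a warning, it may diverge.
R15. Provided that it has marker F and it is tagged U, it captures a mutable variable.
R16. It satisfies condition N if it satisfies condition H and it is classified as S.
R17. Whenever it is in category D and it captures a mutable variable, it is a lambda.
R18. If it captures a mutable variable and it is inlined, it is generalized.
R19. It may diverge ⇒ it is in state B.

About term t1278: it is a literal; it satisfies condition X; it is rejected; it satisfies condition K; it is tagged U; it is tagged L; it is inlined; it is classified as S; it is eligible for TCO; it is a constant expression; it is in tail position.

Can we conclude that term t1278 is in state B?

Yes

By R2 (it is eligible for TCO, it is inlined, it is a constant expression): it satisfies condition H.
By R6 (it satisfies condition X, it is tagged L): it triggers a warning.
By R12 (it is rejected, it satisfies condition X): it is applied.
By R16 (it satisfies condition H, it is classified as S): it satisfies condition N.
By R10 (it is applied, it satisfies condition K): it has marker F.
By R15 (it has marker F, it is tagged U): it captures a mutable variable.
By R18 (it captures a mutable variable, it is inlined): it is generalized.
By R14 (it is generalized, it satisfies condition N, it triggers a warning): it may diverge.
By R19 (it may diverge): it is in state B.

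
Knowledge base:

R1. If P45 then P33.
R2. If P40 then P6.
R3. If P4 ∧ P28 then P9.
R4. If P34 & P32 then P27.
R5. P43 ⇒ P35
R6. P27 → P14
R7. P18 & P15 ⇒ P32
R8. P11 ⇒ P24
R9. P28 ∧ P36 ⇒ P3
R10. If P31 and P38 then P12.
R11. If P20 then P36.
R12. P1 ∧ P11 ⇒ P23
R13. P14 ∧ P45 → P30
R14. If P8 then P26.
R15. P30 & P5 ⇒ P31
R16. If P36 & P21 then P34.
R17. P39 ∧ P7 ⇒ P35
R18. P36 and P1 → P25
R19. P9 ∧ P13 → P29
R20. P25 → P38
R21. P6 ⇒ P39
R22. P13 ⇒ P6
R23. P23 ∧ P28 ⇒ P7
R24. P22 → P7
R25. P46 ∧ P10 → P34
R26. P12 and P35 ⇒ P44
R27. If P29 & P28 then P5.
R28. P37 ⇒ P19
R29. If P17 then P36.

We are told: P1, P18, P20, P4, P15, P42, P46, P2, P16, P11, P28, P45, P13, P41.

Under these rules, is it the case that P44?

Forward chaining from the given facts derives: P33, P9, P32, P24, P36, P23, P25, P29, P38, P6, P7, P5, P3, P39, P35.
The only rule concluding P44 is R26, which needs P12; that is never established.

No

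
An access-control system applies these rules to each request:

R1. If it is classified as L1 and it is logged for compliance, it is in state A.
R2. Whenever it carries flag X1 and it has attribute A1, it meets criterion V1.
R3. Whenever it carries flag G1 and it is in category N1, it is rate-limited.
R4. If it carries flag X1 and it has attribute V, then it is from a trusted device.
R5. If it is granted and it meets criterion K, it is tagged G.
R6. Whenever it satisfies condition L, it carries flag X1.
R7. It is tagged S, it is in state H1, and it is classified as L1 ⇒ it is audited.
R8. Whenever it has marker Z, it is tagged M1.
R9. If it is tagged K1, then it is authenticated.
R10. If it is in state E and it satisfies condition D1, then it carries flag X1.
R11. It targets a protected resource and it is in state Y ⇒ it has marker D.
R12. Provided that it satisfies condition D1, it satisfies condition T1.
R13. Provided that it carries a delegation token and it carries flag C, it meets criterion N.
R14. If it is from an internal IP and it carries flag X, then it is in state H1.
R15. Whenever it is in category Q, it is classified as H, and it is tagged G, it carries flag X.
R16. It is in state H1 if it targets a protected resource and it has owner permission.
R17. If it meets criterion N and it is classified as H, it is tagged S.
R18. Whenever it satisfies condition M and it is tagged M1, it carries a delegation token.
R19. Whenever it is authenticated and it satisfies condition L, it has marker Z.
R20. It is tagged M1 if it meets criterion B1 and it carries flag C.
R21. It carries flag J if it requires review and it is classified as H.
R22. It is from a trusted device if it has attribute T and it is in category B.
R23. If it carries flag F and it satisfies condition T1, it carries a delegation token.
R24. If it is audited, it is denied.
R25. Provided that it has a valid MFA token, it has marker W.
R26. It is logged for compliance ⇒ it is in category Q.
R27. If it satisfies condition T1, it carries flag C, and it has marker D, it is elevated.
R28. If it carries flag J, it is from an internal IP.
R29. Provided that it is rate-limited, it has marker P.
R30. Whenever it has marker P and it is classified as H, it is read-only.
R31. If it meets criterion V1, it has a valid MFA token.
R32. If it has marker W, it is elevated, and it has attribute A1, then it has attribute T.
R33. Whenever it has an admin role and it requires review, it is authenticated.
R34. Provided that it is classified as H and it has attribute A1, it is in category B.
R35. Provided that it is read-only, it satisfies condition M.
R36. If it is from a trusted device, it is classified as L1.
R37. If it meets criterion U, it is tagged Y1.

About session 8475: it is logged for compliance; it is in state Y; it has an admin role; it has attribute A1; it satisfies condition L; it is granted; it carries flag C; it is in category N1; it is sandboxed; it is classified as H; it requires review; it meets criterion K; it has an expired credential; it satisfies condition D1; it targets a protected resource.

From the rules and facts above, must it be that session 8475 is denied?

Forward chaining from the given facts derives: is tagged G, carries flag X1, has marker D, satisfies condition T1, carries flag J, is in category Q, is elevated, is from an internal IP, is authenticated, is in category B, meets criterion V1, carries flag X, has marker Z, has a valid MFA token, is tagged M1, is in state H1, has marker W, has attribute T, is from a trusted device, is classified as L1, is in state A.
The only rule concluding "it is denied" is R24, which needs "it is audited"; that is never established.

No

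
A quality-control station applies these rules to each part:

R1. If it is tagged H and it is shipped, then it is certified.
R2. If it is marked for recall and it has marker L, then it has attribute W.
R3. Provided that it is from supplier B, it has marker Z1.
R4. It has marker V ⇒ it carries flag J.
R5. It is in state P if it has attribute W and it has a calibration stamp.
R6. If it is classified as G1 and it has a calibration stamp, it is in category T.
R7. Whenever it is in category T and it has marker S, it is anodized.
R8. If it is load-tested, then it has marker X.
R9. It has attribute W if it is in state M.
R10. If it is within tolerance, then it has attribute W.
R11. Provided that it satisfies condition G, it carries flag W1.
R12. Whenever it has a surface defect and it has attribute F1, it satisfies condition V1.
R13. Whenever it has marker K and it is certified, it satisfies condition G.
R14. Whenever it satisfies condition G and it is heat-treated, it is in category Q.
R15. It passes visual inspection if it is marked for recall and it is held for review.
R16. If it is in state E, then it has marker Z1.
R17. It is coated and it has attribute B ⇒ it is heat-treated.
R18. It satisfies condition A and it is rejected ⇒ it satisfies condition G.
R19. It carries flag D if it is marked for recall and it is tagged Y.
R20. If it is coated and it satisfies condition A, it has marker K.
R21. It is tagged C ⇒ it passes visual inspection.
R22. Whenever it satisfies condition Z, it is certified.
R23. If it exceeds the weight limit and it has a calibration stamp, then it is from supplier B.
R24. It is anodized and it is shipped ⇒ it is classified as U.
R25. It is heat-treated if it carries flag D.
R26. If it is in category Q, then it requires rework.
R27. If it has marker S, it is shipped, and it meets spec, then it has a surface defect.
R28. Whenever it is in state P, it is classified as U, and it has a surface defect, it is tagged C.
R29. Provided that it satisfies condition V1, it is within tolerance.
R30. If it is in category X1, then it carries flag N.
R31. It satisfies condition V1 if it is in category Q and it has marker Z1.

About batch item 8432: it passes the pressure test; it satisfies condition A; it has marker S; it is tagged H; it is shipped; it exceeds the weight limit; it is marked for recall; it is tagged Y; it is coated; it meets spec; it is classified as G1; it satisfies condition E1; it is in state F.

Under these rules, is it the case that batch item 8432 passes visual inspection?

Forward chaining from the given facts derives: is certified, carries flag D, has marker K, is heat-treated, has a surface defect, satisfies condition G, is in category Q, requires rework, carries flag W1.
Rules concluding "it passes visual inspection": R15 needs "it is held for review"; R21 needs "it is tagged C" — none of these are established.

No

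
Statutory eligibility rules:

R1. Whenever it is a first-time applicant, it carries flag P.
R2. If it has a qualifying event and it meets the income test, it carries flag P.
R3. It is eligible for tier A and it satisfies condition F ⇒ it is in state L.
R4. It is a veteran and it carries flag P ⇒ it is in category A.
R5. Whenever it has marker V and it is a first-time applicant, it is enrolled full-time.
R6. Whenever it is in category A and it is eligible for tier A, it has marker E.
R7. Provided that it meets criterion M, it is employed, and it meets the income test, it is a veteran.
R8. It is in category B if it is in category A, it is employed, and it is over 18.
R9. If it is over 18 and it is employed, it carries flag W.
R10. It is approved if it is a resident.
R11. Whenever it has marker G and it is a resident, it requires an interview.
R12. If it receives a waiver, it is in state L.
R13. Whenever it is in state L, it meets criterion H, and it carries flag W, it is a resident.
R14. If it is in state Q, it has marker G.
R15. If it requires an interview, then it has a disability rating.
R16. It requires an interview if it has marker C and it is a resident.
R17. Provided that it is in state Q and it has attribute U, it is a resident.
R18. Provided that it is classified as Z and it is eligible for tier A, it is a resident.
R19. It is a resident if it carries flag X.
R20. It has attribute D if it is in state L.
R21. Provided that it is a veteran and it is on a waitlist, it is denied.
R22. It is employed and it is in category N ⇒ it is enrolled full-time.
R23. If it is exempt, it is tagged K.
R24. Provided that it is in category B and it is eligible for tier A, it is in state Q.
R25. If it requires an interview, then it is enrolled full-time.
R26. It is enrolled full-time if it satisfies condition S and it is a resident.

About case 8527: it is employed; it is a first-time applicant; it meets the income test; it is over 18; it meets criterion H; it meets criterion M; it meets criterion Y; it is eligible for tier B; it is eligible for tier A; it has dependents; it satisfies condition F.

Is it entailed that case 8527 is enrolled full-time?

By R1 (it is a first-time applicant): it carries flag P.
By R3 (it is eligible for tier A, it satisfies condition F): it is in state L.
By R7 (it meets criterion M, it is employed, it meets the income test): it is a veteran.
By R9 (it is over 18, it is employed): it carries flag W.
By R13 (it is in state L, it meets criterion H, it carries flag W): it is a resident.
By R4 (it is a veteran, it carries flag P): it is in category A.
By R8 (it is in category A, it is employed, it is over 18): it is in category B.
By R24 (it is in category B, it is eligible for tier A): it is in state Q.
By R14 (it is in state Q): it has marker G.
By R11 (it has marker G, it is a resident): it requires an interview.
By R25 (it requires an interview): it is enrolled full-time.

Yes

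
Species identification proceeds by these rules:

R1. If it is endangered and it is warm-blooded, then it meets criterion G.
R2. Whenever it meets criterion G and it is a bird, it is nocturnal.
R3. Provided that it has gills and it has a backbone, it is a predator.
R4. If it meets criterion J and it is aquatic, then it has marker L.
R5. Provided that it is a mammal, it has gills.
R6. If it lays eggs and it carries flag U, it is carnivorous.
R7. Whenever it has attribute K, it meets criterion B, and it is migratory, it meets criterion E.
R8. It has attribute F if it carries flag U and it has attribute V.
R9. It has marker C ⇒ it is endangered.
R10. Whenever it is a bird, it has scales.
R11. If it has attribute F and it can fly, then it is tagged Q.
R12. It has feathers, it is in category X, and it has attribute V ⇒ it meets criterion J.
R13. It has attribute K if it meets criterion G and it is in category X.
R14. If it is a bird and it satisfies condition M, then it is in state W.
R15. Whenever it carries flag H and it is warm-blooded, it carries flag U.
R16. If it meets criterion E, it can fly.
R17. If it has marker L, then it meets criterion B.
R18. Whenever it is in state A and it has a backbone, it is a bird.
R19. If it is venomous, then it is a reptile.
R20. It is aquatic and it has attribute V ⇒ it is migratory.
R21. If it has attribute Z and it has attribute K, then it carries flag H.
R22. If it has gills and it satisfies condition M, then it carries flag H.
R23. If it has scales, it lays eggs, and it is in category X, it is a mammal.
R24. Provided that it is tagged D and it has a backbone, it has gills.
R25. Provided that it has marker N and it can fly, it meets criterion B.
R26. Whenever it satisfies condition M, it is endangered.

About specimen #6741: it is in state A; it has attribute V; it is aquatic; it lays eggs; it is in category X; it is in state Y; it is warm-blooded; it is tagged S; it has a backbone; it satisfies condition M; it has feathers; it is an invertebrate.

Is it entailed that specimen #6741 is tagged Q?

By R12 (it has feathers, it is in category X, it has attribute V): it meets criterion J.
By R18 (it is in state A, it has a backbone): it is a bird.
By R20 (it is aquatic, it has attribute V): it is migratory.
By R26 (it satisfies condition M): it is endangered.
By R1 (it is endangered, it is warm-blooded): it meets criterion G.
By R4 (it meets criterion J, it is aquatic): it has marker L.
By R10 (it is a bird): it has scales.
By R13 (it meets criterion G, it is in category X): it has attribute K.
By R17 (it has marker L): it meets criterion B.
By R23 (it has scales, it lays eggs, it is in category X): it is a mammal.
By R5 (it is a mammal): it has gills.
By R7 (it has attribute K, it meets criterion B, it is migratory): it meets criterion E.
By R16 (it meets criterion E): it can fly.
By R22 (it has gills, it satisfies condition M): it carries flag H.
By R15 (it carries flag H, it is warm-blooded): it carries flag U.
By R8 (it carries flag U, it has attribute V): it has attribute F.
By R11 (it has attribute F, it can fly): it is tagged Q.

Yes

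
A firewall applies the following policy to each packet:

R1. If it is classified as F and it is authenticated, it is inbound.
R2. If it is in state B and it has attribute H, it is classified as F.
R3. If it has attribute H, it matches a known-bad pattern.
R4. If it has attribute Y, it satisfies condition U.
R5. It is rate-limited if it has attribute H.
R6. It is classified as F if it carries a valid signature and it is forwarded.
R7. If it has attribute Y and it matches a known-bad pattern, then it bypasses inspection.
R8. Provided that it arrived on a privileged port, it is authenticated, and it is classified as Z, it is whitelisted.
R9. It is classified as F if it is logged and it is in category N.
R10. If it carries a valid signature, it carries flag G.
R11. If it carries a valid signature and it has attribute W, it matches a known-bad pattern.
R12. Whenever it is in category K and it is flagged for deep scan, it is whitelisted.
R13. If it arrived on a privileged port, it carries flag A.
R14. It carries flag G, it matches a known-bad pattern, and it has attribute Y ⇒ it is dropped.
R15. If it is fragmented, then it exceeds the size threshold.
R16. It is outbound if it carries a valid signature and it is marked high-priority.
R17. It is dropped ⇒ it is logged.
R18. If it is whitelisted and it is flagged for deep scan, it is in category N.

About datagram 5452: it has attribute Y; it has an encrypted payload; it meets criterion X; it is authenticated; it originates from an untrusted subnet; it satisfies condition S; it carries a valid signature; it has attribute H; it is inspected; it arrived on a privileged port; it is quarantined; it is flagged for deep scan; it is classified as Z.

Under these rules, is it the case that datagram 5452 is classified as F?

Yes

By R3 (it has attribute H): it matches a known-bad pattern.
By R8 (it arrived on a privileged port, it is authenticated, it is classified as Z): it is whitelisted.
By R10 (it carries a valid signature): it carries flag G.
By R14 (it carries flag G, it matches a known-bad pattern, it has attribute Y): it is dropped.
By R17 (it is dropped): it is logged.
By R18 (it is whitelisted, it is flagged for deep scan): it is in category N.
By R9 (it is logged, it is in category N): it is classified as F.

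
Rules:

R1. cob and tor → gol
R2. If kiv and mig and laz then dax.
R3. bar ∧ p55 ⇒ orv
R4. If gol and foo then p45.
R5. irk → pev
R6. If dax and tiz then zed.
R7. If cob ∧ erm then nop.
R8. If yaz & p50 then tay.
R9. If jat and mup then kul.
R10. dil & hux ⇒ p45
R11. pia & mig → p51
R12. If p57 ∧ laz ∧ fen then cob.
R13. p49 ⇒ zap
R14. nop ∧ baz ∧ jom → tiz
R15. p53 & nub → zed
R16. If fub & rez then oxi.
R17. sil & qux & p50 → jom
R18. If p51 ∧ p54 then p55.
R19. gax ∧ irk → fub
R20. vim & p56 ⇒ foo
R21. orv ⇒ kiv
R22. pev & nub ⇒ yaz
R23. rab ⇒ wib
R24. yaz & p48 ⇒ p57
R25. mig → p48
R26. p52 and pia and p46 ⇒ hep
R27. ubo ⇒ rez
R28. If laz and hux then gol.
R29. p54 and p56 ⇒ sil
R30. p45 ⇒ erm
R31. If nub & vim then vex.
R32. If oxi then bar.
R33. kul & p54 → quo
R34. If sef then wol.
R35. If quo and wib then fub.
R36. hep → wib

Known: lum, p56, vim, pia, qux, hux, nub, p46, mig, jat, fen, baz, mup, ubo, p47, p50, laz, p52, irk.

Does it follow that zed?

No

Forward chaining from the given facts derives: pev, kul, p51, foo, yaz, p48, hep, rez, gol, vex, wib, p45, tay, p57, erm, cob, nop.
Rules concluding zed: R6 needs dax; R15 needs p53 — none of these are established.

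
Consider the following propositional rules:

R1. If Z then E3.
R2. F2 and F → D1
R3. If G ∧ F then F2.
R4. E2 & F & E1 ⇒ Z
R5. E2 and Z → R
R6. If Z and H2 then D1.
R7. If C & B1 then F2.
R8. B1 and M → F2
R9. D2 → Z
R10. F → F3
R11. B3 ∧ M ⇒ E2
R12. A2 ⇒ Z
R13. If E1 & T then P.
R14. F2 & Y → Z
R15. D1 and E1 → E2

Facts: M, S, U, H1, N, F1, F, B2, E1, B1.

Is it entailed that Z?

F2  (by R8: B1, M)
D1  (by R2: F2, F)
E2  (by R15: D1, E1)
Z  (by R4: E2, F, E1)

Yes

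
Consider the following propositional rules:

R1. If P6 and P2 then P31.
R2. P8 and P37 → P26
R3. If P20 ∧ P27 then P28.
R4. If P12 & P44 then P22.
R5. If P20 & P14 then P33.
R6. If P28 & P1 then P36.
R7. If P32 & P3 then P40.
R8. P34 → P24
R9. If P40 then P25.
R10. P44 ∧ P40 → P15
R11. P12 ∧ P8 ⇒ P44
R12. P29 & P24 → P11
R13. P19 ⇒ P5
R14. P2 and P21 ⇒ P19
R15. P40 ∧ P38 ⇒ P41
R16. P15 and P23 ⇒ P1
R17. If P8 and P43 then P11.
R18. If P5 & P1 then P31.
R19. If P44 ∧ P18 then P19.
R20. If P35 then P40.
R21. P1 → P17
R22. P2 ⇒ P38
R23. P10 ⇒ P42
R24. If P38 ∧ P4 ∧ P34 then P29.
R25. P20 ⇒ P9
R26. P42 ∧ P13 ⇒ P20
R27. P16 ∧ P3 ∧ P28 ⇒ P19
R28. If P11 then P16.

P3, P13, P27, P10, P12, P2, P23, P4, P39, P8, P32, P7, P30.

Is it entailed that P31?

Forward chaining from the given facts derives: P40, P25, P44, P38, P42, P20, P28, P22, P15, P41, P1, P17, P9, P36.
Rules concluding P31: R1 needs P6; R18 needs P5 — none of these are established.

No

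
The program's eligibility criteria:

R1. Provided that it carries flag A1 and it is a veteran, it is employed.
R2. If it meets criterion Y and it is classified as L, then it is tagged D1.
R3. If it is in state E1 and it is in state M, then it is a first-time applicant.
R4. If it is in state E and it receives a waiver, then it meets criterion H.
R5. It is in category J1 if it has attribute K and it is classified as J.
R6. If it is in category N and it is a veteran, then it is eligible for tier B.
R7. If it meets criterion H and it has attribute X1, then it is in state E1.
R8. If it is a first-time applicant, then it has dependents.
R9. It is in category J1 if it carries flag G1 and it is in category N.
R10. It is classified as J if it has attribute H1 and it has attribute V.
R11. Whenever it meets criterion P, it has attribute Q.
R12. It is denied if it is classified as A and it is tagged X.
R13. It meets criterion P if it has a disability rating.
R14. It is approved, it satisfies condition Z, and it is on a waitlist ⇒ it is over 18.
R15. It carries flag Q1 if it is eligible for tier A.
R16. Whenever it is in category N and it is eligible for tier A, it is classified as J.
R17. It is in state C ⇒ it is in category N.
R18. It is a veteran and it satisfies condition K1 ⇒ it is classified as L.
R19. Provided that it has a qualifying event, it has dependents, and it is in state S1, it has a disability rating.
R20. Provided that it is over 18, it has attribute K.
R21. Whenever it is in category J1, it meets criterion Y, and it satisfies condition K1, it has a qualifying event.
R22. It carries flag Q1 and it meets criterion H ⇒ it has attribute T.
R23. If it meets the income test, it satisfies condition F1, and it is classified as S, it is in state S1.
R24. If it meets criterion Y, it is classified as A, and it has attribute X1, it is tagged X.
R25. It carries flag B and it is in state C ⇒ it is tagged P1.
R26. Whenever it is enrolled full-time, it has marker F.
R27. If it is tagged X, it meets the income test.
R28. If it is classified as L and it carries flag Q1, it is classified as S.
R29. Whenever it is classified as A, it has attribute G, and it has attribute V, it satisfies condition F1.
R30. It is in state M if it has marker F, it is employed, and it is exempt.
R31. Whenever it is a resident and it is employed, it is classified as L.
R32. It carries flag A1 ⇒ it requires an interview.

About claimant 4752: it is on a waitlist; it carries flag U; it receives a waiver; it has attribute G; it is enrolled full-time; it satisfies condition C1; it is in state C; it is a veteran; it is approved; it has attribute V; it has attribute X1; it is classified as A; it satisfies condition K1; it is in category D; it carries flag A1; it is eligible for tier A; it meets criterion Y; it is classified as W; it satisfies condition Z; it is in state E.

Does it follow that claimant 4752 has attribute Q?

No

Forward chaining from the given facts derives: is employed, meets criterion H, is in state E1, is over 18, carries flag Q1, is in category N, is classified as L, has attribute K, has attribute T, is tagged X, has marker F, meets the income test, is classified as S, satisfies condition F1, requires an interview, is tagged D1, is eligible for tier B, is denied, is classified as J, is in state S1, is in category J1, has a qualifying event.
The only rule concluding "it has attribute Q" is R11, which needs "it meets criterion P"; that is never established.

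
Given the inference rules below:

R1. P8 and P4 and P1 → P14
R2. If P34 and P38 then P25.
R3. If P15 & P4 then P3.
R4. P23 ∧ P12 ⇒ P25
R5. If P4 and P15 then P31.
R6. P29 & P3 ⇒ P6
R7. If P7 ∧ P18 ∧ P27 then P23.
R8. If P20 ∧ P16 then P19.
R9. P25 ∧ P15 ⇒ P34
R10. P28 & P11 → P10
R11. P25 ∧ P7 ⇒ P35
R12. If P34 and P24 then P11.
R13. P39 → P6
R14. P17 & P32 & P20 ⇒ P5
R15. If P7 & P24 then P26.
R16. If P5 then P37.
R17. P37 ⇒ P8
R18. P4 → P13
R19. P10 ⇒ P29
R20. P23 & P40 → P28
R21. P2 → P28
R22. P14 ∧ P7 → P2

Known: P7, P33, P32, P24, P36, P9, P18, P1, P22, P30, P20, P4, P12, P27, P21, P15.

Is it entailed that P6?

No

Forward chaining from the given facts derives: P3, P31, P23, P26, P13, P25, P34, P35, P11.
Rules concluding P6: R6 needs P29; R13 needs P39 — none of these are established.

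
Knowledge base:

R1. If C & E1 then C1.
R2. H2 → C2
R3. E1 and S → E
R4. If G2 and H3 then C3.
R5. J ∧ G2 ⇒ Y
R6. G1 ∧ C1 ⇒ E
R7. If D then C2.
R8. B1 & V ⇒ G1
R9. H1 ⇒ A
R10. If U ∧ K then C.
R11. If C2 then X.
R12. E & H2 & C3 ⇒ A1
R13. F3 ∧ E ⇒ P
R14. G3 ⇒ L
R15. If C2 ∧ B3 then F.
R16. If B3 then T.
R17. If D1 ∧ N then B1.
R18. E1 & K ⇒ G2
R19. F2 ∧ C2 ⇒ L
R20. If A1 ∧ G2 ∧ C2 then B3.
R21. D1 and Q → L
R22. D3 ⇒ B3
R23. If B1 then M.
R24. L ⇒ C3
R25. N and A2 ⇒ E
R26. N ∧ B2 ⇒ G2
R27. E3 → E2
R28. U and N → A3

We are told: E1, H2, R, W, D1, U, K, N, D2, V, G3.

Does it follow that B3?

C2  (by R2: H2)
C  (by R10: U, K)
L  (by R14: G3)
B1  (by R17: D1, N)
G2  (by R18: E1, K)
C3  (by R24: L)
C1  (by R1: C, E1)
G1  (by R8: B1, V)
E  (by R6: G1, C1)
A1  (by R12: E, H2, C3)
B3  (by R20: A1, G2, C2)

Yes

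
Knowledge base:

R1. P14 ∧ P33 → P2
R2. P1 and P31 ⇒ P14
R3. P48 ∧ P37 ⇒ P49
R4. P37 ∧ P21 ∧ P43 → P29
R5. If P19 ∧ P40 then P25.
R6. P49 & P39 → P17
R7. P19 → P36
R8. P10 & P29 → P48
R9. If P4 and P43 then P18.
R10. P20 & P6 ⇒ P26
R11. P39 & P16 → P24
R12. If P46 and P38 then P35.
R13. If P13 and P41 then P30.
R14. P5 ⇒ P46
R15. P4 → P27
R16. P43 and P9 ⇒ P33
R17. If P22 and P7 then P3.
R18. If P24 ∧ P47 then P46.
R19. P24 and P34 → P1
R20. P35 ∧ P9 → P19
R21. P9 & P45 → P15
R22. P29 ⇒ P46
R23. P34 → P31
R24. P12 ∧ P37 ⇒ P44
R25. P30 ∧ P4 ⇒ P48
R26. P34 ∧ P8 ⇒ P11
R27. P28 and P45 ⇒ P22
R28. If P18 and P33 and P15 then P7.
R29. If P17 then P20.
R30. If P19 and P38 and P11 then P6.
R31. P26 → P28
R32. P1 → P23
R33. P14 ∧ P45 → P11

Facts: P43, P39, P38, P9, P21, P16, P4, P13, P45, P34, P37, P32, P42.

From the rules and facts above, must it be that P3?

No

Forward chaining from the given facts derives: P29, P18, P24, P27, P33, P1, P15, P46, P31, P7, P23, P14, P35, P19, P11, P2, P36, P6.
The only rule concluding P3 is R17, which needs P22; that is never established.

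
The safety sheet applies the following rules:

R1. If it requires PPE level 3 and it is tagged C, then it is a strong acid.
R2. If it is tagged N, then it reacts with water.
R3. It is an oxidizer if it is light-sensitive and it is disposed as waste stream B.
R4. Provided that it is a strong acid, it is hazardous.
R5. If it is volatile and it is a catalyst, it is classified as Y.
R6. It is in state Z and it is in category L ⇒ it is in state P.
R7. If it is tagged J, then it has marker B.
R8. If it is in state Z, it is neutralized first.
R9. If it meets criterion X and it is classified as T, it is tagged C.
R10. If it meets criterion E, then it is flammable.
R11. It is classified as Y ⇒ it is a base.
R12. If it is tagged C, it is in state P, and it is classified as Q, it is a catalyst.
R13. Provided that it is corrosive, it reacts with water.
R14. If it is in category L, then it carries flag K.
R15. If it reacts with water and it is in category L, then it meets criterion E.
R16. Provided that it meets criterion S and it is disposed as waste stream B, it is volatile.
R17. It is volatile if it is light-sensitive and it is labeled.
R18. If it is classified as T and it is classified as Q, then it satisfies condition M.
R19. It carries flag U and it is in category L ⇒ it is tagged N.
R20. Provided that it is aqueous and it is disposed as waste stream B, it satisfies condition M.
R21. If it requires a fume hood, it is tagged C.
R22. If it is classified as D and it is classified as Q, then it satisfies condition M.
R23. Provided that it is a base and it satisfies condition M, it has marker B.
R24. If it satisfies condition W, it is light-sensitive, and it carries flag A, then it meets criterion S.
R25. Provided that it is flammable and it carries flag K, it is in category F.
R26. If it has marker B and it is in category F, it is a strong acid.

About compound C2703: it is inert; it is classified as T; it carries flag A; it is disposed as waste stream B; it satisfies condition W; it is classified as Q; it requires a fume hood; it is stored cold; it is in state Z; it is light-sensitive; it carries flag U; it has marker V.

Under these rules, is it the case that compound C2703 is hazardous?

Forward chaining from the given facts derives: is an oxidizer, is neutralized first, satisfies condition M, is tagged C, meets criterion S, is volatile.
The only rule concluding "it is hazardous" is R4, which needs "it is a strong acid"; that is never established.

No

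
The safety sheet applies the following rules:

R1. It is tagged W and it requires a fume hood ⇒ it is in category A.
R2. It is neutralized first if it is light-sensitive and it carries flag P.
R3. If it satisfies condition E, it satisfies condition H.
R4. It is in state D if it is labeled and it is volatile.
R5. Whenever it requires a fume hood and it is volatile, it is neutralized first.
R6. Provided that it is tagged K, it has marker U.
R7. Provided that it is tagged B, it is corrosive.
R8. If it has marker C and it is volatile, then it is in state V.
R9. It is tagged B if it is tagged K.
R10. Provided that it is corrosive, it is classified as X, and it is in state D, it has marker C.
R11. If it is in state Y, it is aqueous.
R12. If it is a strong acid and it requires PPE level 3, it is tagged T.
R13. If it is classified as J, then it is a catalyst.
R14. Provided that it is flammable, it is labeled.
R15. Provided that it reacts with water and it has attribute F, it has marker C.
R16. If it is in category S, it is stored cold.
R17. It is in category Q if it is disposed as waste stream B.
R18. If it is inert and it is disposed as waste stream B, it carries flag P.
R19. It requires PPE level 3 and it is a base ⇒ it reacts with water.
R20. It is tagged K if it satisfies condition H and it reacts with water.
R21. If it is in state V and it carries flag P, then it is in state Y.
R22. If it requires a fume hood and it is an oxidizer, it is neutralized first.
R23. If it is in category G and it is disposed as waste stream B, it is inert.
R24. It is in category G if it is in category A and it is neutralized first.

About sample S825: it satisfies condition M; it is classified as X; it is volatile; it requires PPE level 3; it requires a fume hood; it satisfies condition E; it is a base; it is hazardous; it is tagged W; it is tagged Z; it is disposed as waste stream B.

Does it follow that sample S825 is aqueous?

No

Forward chaining from the given facts derives: is in category A, satisfies condition H, is neutralized first, is in category Q, reacts with water, is tagged K, is in category G, has marker U, is tagged B, is inert, is corrosive, carries flag P.
The only rule concluding "it is aqueous" is R11, which needs "it is in state Y"; that is never established.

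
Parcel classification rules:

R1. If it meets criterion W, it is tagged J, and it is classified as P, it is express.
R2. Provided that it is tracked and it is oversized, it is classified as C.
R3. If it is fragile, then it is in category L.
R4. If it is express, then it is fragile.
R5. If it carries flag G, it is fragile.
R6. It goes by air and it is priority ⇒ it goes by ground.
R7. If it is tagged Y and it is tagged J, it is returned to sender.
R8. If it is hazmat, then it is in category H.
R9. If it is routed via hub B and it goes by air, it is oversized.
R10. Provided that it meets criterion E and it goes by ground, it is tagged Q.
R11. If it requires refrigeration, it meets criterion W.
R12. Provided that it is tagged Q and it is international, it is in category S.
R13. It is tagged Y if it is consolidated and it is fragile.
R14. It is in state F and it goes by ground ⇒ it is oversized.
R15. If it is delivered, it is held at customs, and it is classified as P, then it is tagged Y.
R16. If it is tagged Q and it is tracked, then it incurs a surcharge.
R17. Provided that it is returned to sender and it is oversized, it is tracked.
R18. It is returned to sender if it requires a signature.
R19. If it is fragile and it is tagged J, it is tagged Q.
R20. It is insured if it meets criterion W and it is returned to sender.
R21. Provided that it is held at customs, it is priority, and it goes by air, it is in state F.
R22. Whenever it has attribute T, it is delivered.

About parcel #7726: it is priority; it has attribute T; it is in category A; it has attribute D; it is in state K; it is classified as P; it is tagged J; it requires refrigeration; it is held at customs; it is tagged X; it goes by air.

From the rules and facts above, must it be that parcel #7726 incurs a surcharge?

By R6 (it goes by air, it is priority): it goes by ground.
By R11 (it requires refrigeration): it meets criterion W.
By R21 (it is held at customs, it is priority, it goes by air): it is in state F.
By R22 (it has attribute T): it is delivered.
By R1 (it meets criterion W, it is tagged J, it is classified as P): it is express.
By R4 (it is express): it is fragile.
By R14 (it is in state F, it goes by ground): it is oversized.
By R15 (it is delivered, it is held at customs, it is classified as P): it is tagged Y.
By R19 (it is fragile, it is tagged J): it is tagged Q.
By R7 (it is tagged Y, it is tagged J): it is returned to sender.
By R17 (it is returned to sender, it is oversized): it is tracked.
By R16 (it is tagged Q, it is tracked): it incurs a surcharge.

Yes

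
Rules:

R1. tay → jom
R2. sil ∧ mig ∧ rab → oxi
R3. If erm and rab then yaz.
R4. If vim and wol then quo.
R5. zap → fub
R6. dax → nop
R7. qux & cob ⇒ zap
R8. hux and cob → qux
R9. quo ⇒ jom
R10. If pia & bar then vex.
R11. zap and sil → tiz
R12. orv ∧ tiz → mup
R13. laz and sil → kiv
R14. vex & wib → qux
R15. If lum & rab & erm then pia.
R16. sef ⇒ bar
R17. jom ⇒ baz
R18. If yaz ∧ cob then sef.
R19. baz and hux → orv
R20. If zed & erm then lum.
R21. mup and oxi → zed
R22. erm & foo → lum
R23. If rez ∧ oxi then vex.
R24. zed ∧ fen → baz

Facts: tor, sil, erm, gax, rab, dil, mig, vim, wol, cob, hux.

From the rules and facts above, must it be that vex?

oxi  (by R2: sil, mig, rab)
yaz  (by R3: erm, rab)
quo  (by R4: vim, wol)
qux  (by R8: hux, cob)
jom  (by R9: quo)
baz  (by R17: jom)
sef  (by R18: yaz, cob)
orv  (by R19: baz, hux)
zap  (by R7: qux, cob)
tiz  (by R11: zap, sil)
mup  (by R12: orv, tiz)
bar  (by R16: sef)
zed  (by R21: mup, oxi)
lum  (by R20: zed, erm)
pia  (by R15: lum, rab, erm)
vex  (by R10: pia, bar)

Yes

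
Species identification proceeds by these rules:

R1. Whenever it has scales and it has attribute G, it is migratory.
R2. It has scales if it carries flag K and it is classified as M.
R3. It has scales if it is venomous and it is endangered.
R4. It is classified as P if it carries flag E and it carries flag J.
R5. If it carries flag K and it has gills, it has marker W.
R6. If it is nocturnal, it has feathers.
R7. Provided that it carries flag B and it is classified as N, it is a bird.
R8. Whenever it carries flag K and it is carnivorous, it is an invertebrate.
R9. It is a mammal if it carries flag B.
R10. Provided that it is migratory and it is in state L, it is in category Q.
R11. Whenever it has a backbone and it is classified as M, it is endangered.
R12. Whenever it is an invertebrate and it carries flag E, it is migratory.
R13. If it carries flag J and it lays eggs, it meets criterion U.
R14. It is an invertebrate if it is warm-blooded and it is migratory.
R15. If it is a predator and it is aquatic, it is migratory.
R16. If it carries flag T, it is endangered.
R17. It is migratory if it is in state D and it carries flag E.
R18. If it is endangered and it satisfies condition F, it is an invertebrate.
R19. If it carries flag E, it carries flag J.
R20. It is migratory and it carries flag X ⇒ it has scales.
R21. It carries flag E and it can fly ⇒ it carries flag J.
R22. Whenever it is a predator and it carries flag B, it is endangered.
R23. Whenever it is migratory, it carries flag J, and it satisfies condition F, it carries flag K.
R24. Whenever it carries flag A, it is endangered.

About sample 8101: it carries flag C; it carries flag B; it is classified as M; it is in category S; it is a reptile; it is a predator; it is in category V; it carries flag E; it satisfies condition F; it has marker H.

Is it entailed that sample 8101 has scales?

Yes

By R19 (it carries flag E): it carries flag J.
By R22 (it is a predator, it carries flag B): it is endangered.
By R18 (it is endangered, it satisfies condition F): it is an invertebrate.
By R12 (it is an invertebrate, it carries flag E): it is migratory.
By R23 (it is migratory, it carries flag J, it satisfies condition F): it carries flag K.
By R2 (it carries flag K, it is classified as M): it has scales.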